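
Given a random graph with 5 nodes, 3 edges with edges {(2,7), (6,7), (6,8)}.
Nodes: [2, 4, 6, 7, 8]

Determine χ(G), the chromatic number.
χ(G) = 2

Clique number ω(G) = 2 (lower bound: χ ≥ ω).
The graph is bipartite (no odd cycle), so 2 colors suffice: χ(G) = 2.
A valid 2-coloring: color 1: [2, 4, 6]; color 2: [7, 8].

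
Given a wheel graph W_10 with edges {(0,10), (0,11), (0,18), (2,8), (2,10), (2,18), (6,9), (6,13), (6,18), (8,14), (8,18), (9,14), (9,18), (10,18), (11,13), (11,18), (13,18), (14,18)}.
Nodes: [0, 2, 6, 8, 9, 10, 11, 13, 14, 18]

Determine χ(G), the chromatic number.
χ(G) = 4

Clique number ω(G) = 3 (lower bound: χ ≥ ω).
Odd cycle [8, 14, 9, 6, 13, 11, 0, 10, 2] needs 3 colors (χ ≥ 3).
Vertex 18 is adjacent to every vertex of [0, 2, 6, 8, 9, 10, 11, 13, 14], which already need 3 colors among themselves, so 18 needs a new color (χ ≥ 4).
The coloring below uses 4 colors, so χ(G) = 4.
A valid 4-coloring: color 1: [18]; color 2: [8, 9, 10, 13]; color 3: [2, 6, 11, 14]; color 4: [0].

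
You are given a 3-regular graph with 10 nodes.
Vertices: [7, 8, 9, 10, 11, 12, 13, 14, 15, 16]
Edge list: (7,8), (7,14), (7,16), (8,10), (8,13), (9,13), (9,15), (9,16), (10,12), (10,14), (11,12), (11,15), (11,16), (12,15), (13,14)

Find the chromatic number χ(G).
χ(G) = 3

Clique number ω(G) = 3 (lower bound: χ ≥ ω).
The clique on [11, 12, 15] has size 3, forcing χ ≥ 3, and the coloring below uses 3 colors, so χ(G) = 3.
A valid 3-coloring: color 1: [8, 12, 14, 16]; color 2: [7, 9, 10, 11]; color 3: [13, 15].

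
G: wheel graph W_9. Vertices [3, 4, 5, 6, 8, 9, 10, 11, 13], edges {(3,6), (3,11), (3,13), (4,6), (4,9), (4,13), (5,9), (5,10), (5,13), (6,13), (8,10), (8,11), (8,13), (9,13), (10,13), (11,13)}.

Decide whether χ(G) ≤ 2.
No, G is not 2-colorable

The clique on vertices [3, 11, 13] has size 3 > 2, so it alone needs 3 colors.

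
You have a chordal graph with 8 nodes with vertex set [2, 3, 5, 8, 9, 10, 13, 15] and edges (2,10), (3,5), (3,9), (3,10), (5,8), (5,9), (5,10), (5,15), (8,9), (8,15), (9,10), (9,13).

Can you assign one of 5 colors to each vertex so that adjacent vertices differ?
A valid 5-coloring: color 1: [2, 9, 15]; color 2: [5, 13]; color 3: [8, 10]; color 4: [3].
(χ(G) = 4 ≤ 5.)

Yes, G is 5-colorable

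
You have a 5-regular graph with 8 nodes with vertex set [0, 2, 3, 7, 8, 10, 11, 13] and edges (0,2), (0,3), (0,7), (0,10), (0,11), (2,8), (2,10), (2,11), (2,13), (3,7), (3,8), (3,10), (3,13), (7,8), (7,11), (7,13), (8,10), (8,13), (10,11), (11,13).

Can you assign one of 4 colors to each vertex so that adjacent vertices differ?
A valid 4-coloring: color 1: [2, 3]; color 2: [0, 13]; color 3: [7, 10]; color 4: [8, 11].
(χ(G) = 4 ≤ 4.)

Yes, G is 4-colorable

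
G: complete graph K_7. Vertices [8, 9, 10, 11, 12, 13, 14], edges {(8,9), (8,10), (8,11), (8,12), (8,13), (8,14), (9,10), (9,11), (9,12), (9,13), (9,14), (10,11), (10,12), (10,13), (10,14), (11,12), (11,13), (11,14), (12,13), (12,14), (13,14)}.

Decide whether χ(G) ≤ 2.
The clique on vertices [8, 9, 10, 11, 12, 13, 14] has size 7 > 2, so it alone needs 7 colors.

No, G is not 2-colorable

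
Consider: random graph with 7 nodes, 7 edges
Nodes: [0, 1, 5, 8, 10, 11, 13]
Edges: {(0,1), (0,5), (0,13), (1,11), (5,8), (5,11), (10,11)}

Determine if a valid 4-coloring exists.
Yes, G is 4-colorable

A valid 4-coloring: color 1: [0, 8, 11]; color 2: [1, 5, 10, 13].
(χ(G) = 2 ≤ 4.)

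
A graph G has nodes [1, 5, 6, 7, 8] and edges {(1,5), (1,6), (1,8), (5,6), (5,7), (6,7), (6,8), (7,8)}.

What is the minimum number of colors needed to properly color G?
Clique number ω(G) = 3 (lower bound: χ ≥ ω).
The clique on [1, 6, 8] has size 3, forcing χ ≥ 3, and the coloring below uses 3 colors, so χ(G) = 3.
A valid 3-coloring: color 1: [6]; color 2: [5, 8]; color 3: [1, 7].

χ(G) = 3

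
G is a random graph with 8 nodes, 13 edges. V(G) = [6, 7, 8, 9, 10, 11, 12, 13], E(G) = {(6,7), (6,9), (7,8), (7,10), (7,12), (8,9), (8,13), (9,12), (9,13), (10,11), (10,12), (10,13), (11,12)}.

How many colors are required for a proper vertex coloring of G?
χ(G) = 3

Clique number ω(G) = 3 (lower bound: χ ≥ ω).
The clique on [8, 9, 13] has size 3, forcing χ ≥ 3, and the coloring below uses 3 colors, so χ(G) = 3.
A valid 3-coloring: color 1: [7, 9, 11]; color 2: [6, 12, 13]; color 3: [8, 10].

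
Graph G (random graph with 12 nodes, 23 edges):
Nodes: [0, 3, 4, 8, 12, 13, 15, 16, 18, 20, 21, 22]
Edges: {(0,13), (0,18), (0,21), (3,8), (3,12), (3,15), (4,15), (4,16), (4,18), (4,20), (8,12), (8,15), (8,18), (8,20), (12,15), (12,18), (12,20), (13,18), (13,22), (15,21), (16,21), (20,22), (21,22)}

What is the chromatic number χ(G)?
Clique number ω(G) = 4 (lower bound: χ ≥ ω).
The clique on [3, 8, 12, 15] has size 4, forcing χ ≥ 4, and the coloring below uses 4 colors, so χ(G) = 4.
A valid 4-coloring: color 1: [15, 16, 18, 20]; color 2: [4, 12, 13, 21]; color 3: [0, 8, 22]; color 4: [3].

χ(G) = 4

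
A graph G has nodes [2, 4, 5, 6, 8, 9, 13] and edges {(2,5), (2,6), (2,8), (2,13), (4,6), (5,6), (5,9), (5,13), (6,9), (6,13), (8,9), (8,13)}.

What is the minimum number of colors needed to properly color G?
χ(G) = 4

Clique number ω(G) = 4 (lower bound: χ ≥ ω).
The clique on [2, 5, 6, 13] has size 4, forcing χ ≥ 4, and the coloring below uses 4 colors, so χ(G) = 4.
A valid 4-coloring: color 1: [6, 8]; color 2: [4, 5]; color 3: [2, 9]; color 4: [13].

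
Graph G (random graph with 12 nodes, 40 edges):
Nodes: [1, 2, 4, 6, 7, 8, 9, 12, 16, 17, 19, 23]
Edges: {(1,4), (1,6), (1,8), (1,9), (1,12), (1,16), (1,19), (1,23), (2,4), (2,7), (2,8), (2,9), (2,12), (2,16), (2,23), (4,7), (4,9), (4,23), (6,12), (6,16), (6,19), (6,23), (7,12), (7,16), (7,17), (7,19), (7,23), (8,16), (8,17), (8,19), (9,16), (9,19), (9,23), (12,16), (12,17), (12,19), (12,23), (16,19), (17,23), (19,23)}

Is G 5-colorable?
A valid 5-coloring: color 1: [16, 23]; color 2: [2, 17, 19]; color 3: [1, 7]; color 4: [8, 9, 12]; color 5: [4, 6].
(χ(G) = 5 ≤ 5.)

Yes, G is 5-colorable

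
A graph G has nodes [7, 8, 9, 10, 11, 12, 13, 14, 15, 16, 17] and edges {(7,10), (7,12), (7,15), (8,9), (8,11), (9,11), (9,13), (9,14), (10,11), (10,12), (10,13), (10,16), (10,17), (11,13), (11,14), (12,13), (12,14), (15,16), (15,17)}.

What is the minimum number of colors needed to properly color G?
Clique number ω(G) = 3 (lower bound: χ ≥ ω).
The clique on [8, 9, 11] has size 3, forcing χ ≥ 3, and the coloring below uses 3 colors, so χ(G) = 3.
A valid 3-coloring: color 1: [9, 10, 15]; color 2: [11, 12, 16, 17]; color 3: [7, 8, 13, 14].

χ(G) = 3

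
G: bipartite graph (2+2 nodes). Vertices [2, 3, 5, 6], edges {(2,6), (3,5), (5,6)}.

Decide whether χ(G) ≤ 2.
Yes, G is 2-colorable

A valid 2-coloring: color 1: [3, 6]; color 2: [2, 5].
(χ(G) = 2 ≤ 2.)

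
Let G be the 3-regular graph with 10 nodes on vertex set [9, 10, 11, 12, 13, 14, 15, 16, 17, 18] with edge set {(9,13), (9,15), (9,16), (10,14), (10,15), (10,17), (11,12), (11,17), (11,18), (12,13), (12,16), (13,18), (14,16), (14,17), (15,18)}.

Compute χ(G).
χ(G) = 3

Clique number ω(G) = 3 (lower bound: χ ≥ ω).
The clique on [10, 14, 17] has size 3, forcing χ ≥ 3, and the coloring below uses 3 colors, so χ(G) = 3.
A valid 3-coloring: color 1: [12, 15, 17]; color 2: [10, 11, 13, 16]; color 3: [9, 14, 18].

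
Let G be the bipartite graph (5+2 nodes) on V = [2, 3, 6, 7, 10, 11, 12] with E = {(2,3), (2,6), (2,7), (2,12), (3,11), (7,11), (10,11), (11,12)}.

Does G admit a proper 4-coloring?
A valid 4-coloring: color 1: [2, 11]; color 2: [3, 6, 7, 10, 12].
(χ(G) = 2 ≤ 4.)

Yes, G is 4-colorable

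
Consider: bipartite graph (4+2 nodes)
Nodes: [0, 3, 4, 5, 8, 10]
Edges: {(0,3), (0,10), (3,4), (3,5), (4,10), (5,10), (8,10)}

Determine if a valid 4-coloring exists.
Yes, G is 4-colorable

A valid 4-coloring: color 1: [3, 10]; color 2: [0, 4, 5, 8].
(χ(G) = 2 ≤ 4.)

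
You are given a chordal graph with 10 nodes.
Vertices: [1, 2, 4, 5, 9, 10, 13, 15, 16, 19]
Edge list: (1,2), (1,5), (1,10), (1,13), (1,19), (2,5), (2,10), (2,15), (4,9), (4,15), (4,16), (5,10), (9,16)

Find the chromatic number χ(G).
χ(G) = 4

Clique number ω(G) = 4 (lower bound: χ ≥ ω).
The clique on [1, 2, 5, 10] has size 4, forcing χ ≥ 4, and the coloring below uses 4 colors, so χ(G) = 4.
A valid 4-coloring: color 1: [1, 15, 16]; color 2: [2, 4, 13, 19]; color 3: [5, 9]; color 4: [10].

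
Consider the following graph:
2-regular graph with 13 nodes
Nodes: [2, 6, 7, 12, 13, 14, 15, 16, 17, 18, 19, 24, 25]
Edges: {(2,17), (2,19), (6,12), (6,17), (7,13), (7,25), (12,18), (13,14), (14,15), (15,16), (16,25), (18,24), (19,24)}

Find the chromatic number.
χ(G) = 3

Clique number ω(G) = 2 (lower bound: χ ≥ ω).
Odd cycle [6, 17, 2, 19, 24, 18, 12] needs 3 colors (χ ≥ 3).
The coloring below uses 3 colors, so χ(G) = 3.
A valid 3-coloring: color 1: [13, 15, 17, 18, 19, 25]; color 2: [2, 6, 7, 14, 16, 24]; color 3: [12].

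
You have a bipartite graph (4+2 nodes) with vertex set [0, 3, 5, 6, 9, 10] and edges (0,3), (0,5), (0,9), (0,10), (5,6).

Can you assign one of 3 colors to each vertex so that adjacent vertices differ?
Yes, G is 3-colorable

A valid 3-coloring: color 1: [0, 6]; color 2: [3, 5, 9, 10].
(χ(G) = 2 ≤ 3.)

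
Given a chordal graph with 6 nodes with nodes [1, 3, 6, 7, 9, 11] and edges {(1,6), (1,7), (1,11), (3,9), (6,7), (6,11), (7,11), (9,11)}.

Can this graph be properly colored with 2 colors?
No, G is not 2-colorable

The clique on vertices [1, 6, 7, 11] has size 4 > 2, so it alone needs 4 colors.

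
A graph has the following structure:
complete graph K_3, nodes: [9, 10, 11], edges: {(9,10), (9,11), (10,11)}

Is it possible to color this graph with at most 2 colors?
No, G is not 2-colorable

The clique on vertices [9, 10, 11] has size 3 > 2, so it alone needs 3 colors.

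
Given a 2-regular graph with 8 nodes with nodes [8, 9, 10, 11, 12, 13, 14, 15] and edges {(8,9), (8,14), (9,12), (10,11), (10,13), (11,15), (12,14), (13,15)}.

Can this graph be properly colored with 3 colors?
Yes, G is 3-colorable

A valid 3-coloring: color 1: [9, 11, 13, 14]; color 2: [8, 10, 12, 15].
(χ(G) = 2 ≤ 3.)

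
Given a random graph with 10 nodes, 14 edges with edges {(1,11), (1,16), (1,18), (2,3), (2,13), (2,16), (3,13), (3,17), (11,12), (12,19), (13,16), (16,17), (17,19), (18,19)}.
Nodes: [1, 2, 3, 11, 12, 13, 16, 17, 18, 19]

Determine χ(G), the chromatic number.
Clique number ω(G) = 3 (lower bound: χ ≥ ω).
The clique on [2, 3, 13] has size 3, forcing χ ≥ 3, and the coloring below uses 3 colors, so χ(G) = 3.
A valid 3-coloring: color 1: [3, 11, 16, 19]; color 2: [1, 12, 13, 17]; color 3: [2, 18].

χ(G) = 3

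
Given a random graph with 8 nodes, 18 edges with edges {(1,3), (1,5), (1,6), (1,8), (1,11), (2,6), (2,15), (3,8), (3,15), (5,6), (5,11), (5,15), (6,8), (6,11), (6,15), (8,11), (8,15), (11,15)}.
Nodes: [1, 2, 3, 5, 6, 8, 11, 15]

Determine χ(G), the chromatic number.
χ(G) = 4

Clique number ω(G) = 4 (lower bound: χ ≥ ω).
The clique on [1, 6, 8, 11] has size 4, forcing χ ≥ 4, and the coloring below uses 4 colors, so χ(G) = 4.
A valid 4-coloring: color 1: [1, 15]; color 2: [3, 6]; color 3: [2, 11]; color 4: [5, 8].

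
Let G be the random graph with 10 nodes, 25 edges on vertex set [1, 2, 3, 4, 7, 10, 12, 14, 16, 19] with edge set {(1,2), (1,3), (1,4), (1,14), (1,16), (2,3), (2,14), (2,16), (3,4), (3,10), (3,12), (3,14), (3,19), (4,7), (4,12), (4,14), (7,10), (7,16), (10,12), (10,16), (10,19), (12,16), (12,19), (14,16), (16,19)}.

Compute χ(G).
Clique number ω(G) = 4 (lower bound: χ ≥ ω).
The clique on [1, 2, 14, 16] has size 4, forcing χ ≥ 4, and the coloring below uses 4 colors, so χ(G) = 4.
A valid 4-coloring: color 1: [3, 16]; color 2: [7, 12, 14]; color 3: [1, 10]; color 4: [2, 4, 19].

χ(G) = 4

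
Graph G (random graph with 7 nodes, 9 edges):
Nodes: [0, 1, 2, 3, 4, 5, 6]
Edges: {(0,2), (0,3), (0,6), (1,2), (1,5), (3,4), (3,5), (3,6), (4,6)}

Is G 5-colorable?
Yes, G is 5-colorable

A valid 5-coloring: color 1: [2, 3]; color 2: [1, 6]; color 3: [0, 4, 5].
(χ(G) = 3 ≤ 5.)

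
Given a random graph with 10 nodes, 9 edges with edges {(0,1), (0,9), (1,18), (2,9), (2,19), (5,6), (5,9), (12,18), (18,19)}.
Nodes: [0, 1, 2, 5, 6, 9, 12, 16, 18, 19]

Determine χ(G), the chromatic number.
Clique number ω(G) = 2 (lower bound: χ ≥ ω).
The graph is bipartite (no odd cycle), so 2 colors suffice: χ(G) = 2.
A valid 2-coloring: color 1: [0, 2, 5, 16, 18]; color 2: [1, 6, 9, 12, 19].

χ(G) = 2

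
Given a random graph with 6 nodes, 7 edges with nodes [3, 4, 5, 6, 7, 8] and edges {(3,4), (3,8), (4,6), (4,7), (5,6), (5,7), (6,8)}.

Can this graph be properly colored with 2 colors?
A valid 2-coloring: color 1: [4, 5, 8]; color 2: [3, 6, 7].
(χ(G) = 2 ≤ 2.)

Yes, G is 2-colorable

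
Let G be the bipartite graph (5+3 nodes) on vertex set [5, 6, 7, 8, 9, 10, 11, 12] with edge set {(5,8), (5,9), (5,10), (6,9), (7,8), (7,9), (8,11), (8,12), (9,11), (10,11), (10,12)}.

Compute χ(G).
Clique number ω(G) = 2 (lower bound: χ ≥ ω).
The graph is bipartite (no odd cycle), so 2 colors suffice: χ(G) = 2.
A valid 2-coloring: color 1: [8, 9, 10]; color 2: [5, 6, 7, 11, 12].

χ(G) = 2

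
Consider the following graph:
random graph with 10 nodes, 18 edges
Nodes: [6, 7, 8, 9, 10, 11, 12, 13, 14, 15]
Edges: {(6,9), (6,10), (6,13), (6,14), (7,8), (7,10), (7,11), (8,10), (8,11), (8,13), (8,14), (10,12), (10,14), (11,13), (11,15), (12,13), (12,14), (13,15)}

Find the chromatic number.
Clique number ω(G) = 3 (lower bound: χ ≥ ω).
The clique on [6, 10, 14] has size 3, forcing χ ≥ 3, and the coloring below uses 3 colors, so χ(G) = 3.
A valid 3-coloring: color 1: [7, 9, 13, 14]; color 2: [6, 8, 12, 15]; color 3: [10, 11].

χ(G) = 3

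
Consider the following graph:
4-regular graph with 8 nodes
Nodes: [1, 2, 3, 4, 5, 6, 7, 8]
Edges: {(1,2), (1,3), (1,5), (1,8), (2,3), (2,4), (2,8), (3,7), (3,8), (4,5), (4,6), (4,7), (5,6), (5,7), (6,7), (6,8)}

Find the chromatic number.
Clique number ω(G) = 4 (lower bound: χ ≥ ω).
The clique on [1, 2, 3, 8] has size 4, forcing χ ≥ 4, and the coloring below uses 4 colors, so χ(G) = 4.
A valid 4-coloring: color 1: [2, 7]; color 2: [1, 6]; color 3: [3, 4]; color 4: [5, 8].

χ(G) = 4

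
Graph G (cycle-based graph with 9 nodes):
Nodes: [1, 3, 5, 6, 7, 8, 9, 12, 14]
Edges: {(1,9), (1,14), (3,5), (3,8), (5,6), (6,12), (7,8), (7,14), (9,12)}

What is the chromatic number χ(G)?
Clique number ω(G) = 2 (lower bound: χ ≥ ω).
Odd cycle [1, 9, 12, 6, 5, 3, 8, 7, 14] needs 3 colors (χ ≥ 3).
The coloring below uses 3 colors, so χ(G) = 3.
A valid 3-coloring: color 1: [1, 5, 7, 12]; color 2: [3, 6, 9, 14]; color 3: [8].

χ(G) = 3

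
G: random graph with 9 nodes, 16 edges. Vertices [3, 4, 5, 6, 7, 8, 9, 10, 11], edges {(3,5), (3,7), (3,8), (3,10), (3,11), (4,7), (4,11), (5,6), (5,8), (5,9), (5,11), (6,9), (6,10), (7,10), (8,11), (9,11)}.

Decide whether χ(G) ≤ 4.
A valid 4-coloring: color 1: [6, 7, 11]; color 2: [3, 4, 9]; color 3: [5, 10]; color 4: [8].
(χ(G) = 4 ≤ 4.)

Yes, G is 4-colorable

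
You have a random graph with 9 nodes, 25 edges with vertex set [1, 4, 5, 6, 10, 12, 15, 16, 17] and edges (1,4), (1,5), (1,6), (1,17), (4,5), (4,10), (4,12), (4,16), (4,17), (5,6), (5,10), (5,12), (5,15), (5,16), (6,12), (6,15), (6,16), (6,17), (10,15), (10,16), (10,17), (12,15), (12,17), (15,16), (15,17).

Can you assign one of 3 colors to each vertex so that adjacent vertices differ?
The clique on vertices [6, 12, 15, 17] has size 4 > 3, so it alone needs 4 colors.

No, G is not 3-colorable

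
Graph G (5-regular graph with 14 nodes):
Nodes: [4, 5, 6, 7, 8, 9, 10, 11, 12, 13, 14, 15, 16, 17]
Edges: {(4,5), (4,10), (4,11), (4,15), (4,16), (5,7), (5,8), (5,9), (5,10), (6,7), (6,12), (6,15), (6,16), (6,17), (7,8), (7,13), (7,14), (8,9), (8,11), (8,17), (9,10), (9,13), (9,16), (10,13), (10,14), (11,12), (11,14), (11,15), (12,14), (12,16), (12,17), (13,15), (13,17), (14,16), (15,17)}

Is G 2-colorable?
The clique on vertices [4, 11, 15] has size 3 > 2, so it alone needs 3 colors.

No, G is not 2-colorable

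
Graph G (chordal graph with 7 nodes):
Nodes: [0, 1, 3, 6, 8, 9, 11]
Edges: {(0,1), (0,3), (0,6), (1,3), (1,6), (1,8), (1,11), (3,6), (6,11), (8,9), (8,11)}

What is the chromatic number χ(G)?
Clique number ω(G) = 4 (lower bound: χ ≥ ω).
The clique on [0, 1, 3, 6] has size 4, forcing χ ≥ 4, and the coloring below uses 4 colors, so χ(G) = 4.
A valid 4-coloring: color 1: [1, 9]; color 2: [6, 8]; color 3: [0, 11]; color 4: [3].

χ(G) = 4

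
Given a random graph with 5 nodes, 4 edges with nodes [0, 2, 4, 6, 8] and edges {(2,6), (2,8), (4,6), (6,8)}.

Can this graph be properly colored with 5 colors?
A valid 5-coloring: color 1: [0, 6]; color 2: [4, 8]; color 3: [2].
(χ(G) = 3 ≤ 5.)

Yes, G is 5-colorable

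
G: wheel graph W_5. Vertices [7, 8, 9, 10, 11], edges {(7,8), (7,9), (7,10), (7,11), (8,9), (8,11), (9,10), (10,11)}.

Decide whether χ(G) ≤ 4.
A valid 4-coloring: color 1: [7]; color 2: [9, 11]; color 3: [8, 10].
(χ(G) = 3 ≤ 4.)

Yes, G is 4-colorable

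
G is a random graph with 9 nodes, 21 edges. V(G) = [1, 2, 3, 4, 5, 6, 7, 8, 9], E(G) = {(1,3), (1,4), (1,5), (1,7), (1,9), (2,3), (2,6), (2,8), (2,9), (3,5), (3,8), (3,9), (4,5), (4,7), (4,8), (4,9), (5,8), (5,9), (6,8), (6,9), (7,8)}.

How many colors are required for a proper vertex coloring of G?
Clique number ω(G) = 4 (lower bound: χ ≥ ω).
The clique on [1, 3, 5, 9] has size 4, forcing χ ≥ 4, and the coloring below uses 4 colors, so χ(G) = 4.
A valid 4-coloring: color 1: [8, 9]; color 2: [3, 4, 6]; color 3: [2, 5, 7]; color 4: [1].

χ(G) = 4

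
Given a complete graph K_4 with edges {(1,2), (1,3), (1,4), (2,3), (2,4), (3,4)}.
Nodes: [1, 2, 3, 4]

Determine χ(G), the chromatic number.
χ(G) = 4

Clique number ω(G) = 4 (lower bound: χ ≥ ω).
The clique on [1, 2, 3, 4] has size 4, forcing χ ≥ 4, and the coloring below uses 4 colors, so χ(G) = 4.
A valid 4-coloring: color 1: [2]; color 2: [1]; color 3: [3]; color 4: [4].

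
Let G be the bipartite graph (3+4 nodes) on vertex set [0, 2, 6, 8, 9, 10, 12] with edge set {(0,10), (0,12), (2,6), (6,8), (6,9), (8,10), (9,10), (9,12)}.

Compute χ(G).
χ(G) = 2

Clique number ω(G) = 2 (lower bound: χ ≥ ω).
The graph is bipartite (no odd cycle), so 2 colors suffice: χ(G) = 2.
A valid 2-coloring: color 1: [6, 10, 12]; color 2: [0, 2, 8, 9].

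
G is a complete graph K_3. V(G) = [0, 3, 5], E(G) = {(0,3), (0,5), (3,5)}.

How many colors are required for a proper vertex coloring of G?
χ(G) = 3

Clique number ω(G) = 3 (lower bound: χ ≥ ω).
The clique on [0, 3, 5] has size 3, forcing χ ≥ 3, and the coloring below uses 3 colors, so χ(G) = 3.
A valid 3-coloring: color 1: [3]; color 2: [0]; color 3: [5].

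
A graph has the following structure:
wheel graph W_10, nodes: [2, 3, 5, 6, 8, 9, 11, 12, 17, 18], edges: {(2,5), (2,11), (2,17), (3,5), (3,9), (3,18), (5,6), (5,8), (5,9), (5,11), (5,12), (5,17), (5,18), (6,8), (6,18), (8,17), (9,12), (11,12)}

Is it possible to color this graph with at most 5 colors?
Yes, G is 5-colorable

A valid 5-coloring: color 1: [5]; color 2: [9, 11, 17, 18]; color 3: [2, 3, 6, 12]; color 4: [8].
(χ(G) = 4 ≤ 5.)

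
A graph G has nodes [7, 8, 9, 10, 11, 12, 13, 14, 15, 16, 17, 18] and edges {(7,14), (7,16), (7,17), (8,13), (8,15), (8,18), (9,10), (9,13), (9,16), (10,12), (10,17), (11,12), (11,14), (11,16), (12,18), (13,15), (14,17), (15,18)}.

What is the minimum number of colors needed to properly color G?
χ(G) = 3

Clique number ω(G) = 3 (lower bound: χ ≥ ω).
The clique on [7, 14, 17] has size 3, forcing χ ≥ 3, and the coloring below uses 3 colors, so χ(G) = 3.
A valid 3-coloring: color 1: [7, 8, 9, 12]; color 2: [11, 15, 17]; color 3: [10, 13, 14, 16, 18].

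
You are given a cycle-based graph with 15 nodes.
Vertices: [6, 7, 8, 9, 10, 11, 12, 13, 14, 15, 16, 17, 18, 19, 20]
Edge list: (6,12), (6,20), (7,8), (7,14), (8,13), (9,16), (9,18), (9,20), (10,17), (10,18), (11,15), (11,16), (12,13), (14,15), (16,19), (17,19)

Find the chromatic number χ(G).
Clique number ω(G) = 2 (lower bound: χ ≥ ω).
Odd cycle [15, 11, 16, 9, 20, 6, 12, 13, 8, 7, 14] needs 3 colors (χ ≥ 3).
The coloring below uses 3 colors, so χ(G) = 3.
A valid 3-coloring: color 1: [7, 12, 15, 16, 17, 18, 20]; color 2: [6, 9, 10, 11, 13, 14, 19]; color 3: [8].

χ(G) = 3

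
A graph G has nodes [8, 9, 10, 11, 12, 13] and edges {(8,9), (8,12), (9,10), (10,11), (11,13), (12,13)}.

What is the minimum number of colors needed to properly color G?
Clique number ω(G) = 2 (lower bound: χ ≥ ω).
The graph is bipartite (no odd cycle), so 2 colors suffice: χ(G) = 2.
A valid 2-coloring: color 1: [9, 11, 12]; color 2: [8, 10, 13].

χ(G) = 2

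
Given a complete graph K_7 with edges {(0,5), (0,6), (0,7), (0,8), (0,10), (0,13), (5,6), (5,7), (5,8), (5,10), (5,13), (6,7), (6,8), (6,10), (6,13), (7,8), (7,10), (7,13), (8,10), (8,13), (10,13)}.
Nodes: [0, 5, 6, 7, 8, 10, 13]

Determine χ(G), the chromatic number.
χ(G) = 7

Clique number ω(G) = 7 (lower bound: χ ≥ ω).
The clique on [0, 5, 6, 7, 8, 10, 13] has size 7, forcing χ ≥ 7, and the coloring below uses 7 colors, so χ(G) = 7.
A valid 7-coloring: color 1: [7]; color 2: [8]; color 3: [10]; color 4: [6]; color 5: [0]; color 6: [13]; color 7: [5].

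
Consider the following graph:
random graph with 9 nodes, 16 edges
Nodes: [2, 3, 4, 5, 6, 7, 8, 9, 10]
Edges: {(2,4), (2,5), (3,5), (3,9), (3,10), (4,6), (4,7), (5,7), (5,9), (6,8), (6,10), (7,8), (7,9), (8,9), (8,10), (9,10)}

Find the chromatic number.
χ(G) = 4

Clique number ω(G) = 3 (lower bound: χ ≥ ω).
Odd cycle [10, 3, 5, 7, 8] needs 3 colors (χ ≥ 3).
Vertex 9 is adjacent to every vertex of [3, 5, 7, 8, 10], which already need 3 colors among themselves, so 9 needs a new color (χ ≥ 4).
The coloring below uses 4 colors, so χ(G) = 4.
A valid 4-coloring: color 1: [2, 6, 9]; color 2: [7, 10]; color 3: [4, 5, 8]; color 4: [3].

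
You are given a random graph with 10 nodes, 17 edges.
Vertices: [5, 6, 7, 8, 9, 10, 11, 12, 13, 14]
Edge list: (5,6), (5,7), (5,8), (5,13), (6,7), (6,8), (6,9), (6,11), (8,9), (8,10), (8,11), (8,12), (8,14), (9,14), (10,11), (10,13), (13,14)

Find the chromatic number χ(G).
χ(G) = 3

Clique number ω(G) = 3 (lower bound: χ ≥ ω).
The clique on [8, 10, 11] has size 3, forcing χ ≥ 3, and the coloring below uses 3 colors, so χ(G) = 3.
A valid 3-coloring: color 1: [7, 8, 13]; color 2: [6, 10, 12, 14]; color 3: [5, 9, 11].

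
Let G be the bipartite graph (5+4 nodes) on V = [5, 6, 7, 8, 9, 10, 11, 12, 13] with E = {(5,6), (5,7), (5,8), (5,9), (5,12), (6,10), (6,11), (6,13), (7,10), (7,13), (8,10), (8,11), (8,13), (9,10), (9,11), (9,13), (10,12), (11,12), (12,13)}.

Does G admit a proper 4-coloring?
Yes, G is 4-colorable

A valid 4-coloring: color 1: [5, 10, 11, 13]; color 2: [6, 7, 8, 9, 12].
(χ(G) = 2 ≤ 4.)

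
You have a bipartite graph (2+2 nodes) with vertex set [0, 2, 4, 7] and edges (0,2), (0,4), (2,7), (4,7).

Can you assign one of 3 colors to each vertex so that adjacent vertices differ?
Yes, G is 3-colorable

A valid 3-coloring: color 1: [2, 4]; color 2: [0, 7].
(χ(G) = 2 ≤ 3.)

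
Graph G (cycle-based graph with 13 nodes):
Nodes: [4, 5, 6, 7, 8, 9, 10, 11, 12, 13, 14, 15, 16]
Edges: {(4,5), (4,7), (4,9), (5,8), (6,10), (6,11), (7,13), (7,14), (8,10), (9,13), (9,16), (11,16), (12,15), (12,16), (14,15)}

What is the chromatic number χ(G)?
χ(G) = 3

Clique number ω(G) = 2 (lower bound: χ ≥ ω).
Odd cycle [16, 9, 13, 7, 14, 15, 12] needs 3 colors (χ ≥ 3).
The coloring below uses 3 colors, so χ(G) = 3.
A valid 3-coloring: color 1: [4, 6, 8, 13, 15, 16]; color 2: [5, 7, 9, 10, 11, 12]; color 3: [14].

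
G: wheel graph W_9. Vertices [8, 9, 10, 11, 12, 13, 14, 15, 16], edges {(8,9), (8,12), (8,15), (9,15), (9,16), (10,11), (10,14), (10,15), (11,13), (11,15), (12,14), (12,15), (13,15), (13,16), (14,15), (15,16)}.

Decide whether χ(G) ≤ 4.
Yes, G is 4-colorable

A valid 4-coloring: color 1: [15]; color 2: [9, 10, 12, 13]; color 3: [8, 11, 14, 16].
(χ(G) = 3 ≤ 4.)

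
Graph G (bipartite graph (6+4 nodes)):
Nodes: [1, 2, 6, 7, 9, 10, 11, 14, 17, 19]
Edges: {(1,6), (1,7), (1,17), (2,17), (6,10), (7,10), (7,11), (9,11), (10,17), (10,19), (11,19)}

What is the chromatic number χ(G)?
χ(G) = 2

Clique number ω(G) = 2 (lower bound: χ ≥ ω).
The graph is bipartite (no odd cycle), so 2 colors suffice: χ(G) = 2.
A valid 2-coloring: color 1: [1, 2, 10, 11, 14]; color 2: [6, 7, 9, 17, 19].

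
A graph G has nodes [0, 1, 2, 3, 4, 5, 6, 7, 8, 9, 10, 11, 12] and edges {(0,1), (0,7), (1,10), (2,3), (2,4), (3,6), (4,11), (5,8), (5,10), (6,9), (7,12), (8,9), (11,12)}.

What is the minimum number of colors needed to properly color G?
χ(G) = 3

Clique number ω(G) = 2 (lower bound: χ ≥ ω).
Odd cycle [4, 11, 12, 7, 0, 1, 10, 5, 8, 9, 6, 3, 2] needs 3 colors (χ ≥ 3).
The coloring below uses 3 colors, so χ(G) = 3.
A valid 3-coloring: color 1: [1, 3, 5, 7, 9, 11]; color 2: [0, 2, 6, 8, 10, 12]; color 3: [4].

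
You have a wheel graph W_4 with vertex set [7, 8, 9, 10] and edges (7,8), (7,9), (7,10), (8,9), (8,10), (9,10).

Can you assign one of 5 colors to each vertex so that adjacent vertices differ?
A valid 5-coloring: color 1: [7]; color 2: [9]; color 3: [8]; color 4: [10].
(χ(G) = 4 ≤ 5.)

Yes, G is 5-colorable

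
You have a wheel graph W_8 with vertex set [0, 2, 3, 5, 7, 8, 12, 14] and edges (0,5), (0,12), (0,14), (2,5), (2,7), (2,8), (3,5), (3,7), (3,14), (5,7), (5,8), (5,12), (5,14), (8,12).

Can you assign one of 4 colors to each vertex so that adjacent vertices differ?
Yes, G is 4-colorable

A valid 4-coloring: color 1: [5]; color 2: [0, 7, 8]; color 3: [2, 3, 12]; color 4: [14].
(χ(G) = 4 ≤ 4.)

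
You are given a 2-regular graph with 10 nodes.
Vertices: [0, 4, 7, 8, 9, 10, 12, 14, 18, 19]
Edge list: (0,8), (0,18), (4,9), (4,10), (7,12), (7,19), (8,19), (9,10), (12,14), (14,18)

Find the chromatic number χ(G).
Clique number ω(G) = 3 (lower bound: χ ≥ ω).
The clique on [4, 9, 10] has size 3, forcing χ ≥ 3, and the coloring below uses 3 colors, so χ(G) = 3.
A valid 3-coloring: color 1: [4, 7, 8, 18]; color 2: [0, 9, 12, 19]; color 3: [10, 14].

χ(G) = 3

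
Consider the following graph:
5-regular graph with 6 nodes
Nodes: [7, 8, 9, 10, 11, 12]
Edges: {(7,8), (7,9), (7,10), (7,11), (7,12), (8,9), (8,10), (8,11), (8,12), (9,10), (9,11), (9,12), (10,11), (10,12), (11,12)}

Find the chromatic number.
χ(G) = 6

Clique number ω(G) = 6 (lower bound: χ ≥ ω).
The clique on [7, 8, 9, 10, 11, 12] has size 6, forcing χ ≥ 6, and the coloring below uses 6 colors, so χ(G) = 6.
A valid 6-coloring: color 1: [7]; color 2: [9]; color 3: [11]; color 4: [12]; color 5: [10]; color 6: [8].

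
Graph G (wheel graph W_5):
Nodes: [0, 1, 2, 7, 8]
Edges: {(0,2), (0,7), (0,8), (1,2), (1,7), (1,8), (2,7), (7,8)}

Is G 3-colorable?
A valid 3-coloring: color 1: [7]; color 2: [2, 8]; color 3: [0, 1].
(χ(G) = 3 ≤ 3.)

Yes, G is 3-colorable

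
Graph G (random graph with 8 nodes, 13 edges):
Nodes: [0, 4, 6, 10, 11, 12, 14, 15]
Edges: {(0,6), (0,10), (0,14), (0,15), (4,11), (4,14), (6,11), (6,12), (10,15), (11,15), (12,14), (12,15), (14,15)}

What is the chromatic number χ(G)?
χ(G) = 3

Clique number ω(G) = 3 (lower bound: χ ≥ ω).
The clique on [0, 10, 15] has size 3, forcing χ ≥ 3, and the coloring below uses 3 colors, so χ(G) = 3.
A valid 3-coloring: color 1: [4, 6, 15]; color 2: [0, 11, 12]; color 3: [10, 14].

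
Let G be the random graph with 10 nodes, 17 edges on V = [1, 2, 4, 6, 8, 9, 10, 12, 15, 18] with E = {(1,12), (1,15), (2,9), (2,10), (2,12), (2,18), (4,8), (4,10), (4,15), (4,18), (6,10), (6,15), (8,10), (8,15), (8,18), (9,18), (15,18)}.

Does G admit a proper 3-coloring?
No, G is not 3-colorable

The clique on vertices [4, 8, 15, 18] has size 4 > 3, so it alone needs 4 colors.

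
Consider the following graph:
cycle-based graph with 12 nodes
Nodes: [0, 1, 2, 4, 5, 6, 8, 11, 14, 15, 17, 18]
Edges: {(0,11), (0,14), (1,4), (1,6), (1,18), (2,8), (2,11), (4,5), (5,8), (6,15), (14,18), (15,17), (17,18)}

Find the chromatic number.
Clique number ω(G) = 2 (lower bound: χ ≥ ω).
Odd cycle [1, 4, 5, 8, 2, 11, 0, 14, 18] needs 3 colors (χ ≥ 3).
The coloring below uses 3 colors, so χ(G) = 3.
A valid 3-coloring: color 1: [4, 8, 11, 15, 18]; color 2: [1, 2, 5, 14, 17]; color 3: [0, 6].

χ(G) = 3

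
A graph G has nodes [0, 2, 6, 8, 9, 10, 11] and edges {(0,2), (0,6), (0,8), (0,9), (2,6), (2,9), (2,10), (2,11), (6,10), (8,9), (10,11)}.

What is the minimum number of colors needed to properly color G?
Clique number ω(G) = 3 (lower bound: χ ≥ ω).
The clique on [0, 8, 9] has size 3, forcing χ ≥ 3, and the coloring below uses 3 colors, so χ(G) = 3.
A valid 3-coloring: color 1: [2, 8]; color 2: [0, 10]; color 3: [6, 9, 11].

χ(G) = 3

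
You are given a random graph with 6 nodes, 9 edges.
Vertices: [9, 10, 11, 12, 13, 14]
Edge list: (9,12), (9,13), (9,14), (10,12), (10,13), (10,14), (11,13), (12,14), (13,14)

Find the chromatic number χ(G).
Clique number ω(G) = 3 (lower bound: χ ≥ ω).
The clique on [9, 12, 14] has size 3, forcing χ ≥ 3, and the coloring below uses 3 colors, so χ(G) = 3.
A valid 3-coloring: color 1: [11, 14]; color 2: [12, 13]; color 3: [9, 10].

χ(G) = 3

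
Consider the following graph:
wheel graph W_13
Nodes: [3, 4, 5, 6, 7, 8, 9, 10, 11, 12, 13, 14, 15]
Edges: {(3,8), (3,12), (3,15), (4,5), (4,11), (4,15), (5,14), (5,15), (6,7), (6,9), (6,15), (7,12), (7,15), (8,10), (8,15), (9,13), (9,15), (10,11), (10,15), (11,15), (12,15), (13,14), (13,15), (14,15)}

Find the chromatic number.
χ(G) = 3

Clique number ω(G) = 3 (lower bound: χ ≥ ω).
The clique on [3, 8, 15] has size 3, forcing χ ≥ 3, and the coloring below uses 3 colors, so χ(G) = 3.
A valid 3-coloring: color 1: [15]; color 2: [3, 4, 7, 9, 10, 14]; color 3: [5, 6, 8, 11, 12, 13].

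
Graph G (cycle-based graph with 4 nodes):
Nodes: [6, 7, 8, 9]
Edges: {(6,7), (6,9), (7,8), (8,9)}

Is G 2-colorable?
A valid 2-coloring: color 1: [7, 9]; color 2: [6, 8].
(χ(G) = 2 ≤ 2.)

Yes, G is 2-colorable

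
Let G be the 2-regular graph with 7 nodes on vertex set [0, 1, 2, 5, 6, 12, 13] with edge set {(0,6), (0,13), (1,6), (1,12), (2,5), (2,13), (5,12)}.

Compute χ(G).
Clique number ω(G) = 2 (lower bound: χ ≥ ω).
Odd cycle [5, 2, 13, 0, 6, 1, 12] needs 3 colors (χ ≥ 3).
The coloring below uses 3 colors, so χ(G) = 3.
A valid 3-coloring: color 1: [0, 1, 5]; color 2: [2, 6, 12]; color 3: [13].

χ(G) = 3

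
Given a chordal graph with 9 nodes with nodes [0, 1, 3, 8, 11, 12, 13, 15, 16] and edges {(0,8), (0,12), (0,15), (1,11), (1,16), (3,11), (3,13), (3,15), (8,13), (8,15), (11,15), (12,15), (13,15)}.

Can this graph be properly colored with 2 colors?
No, G is not 2-colorable

The clique on vertices [0, 8, 15] has size 3 > 2, so it alone needs 3 colors.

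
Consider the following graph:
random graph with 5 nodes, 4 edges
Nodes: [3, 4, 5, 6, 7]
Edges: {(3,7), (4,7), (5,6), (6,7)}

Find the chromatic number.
Clique number ω(G) = 2 (lower bound: χ ≥ ω).
The graph is bipartite (no odd cycle), so 2 colors suffice: χ(G) = 2.
A valid 2-coloring: color 1: [5, 7]; color 2: [3, 4, 6].

χ(G) = 2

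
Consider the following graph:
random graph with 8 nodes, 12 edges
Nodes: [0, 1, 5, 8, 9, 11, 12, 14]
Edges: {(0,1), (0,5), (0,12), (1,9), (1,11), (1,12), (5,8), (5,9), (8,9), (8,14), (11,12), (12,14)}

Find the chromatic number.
χ(G) = 3

Clique number ω(G) = 3 (lower bound: χ ≥ ω).
The clique on [5, 8, 9] has size 3, forcing χ ≥ 3, and the coloring below uses 3 colors, so χ(G) = 3.
A valid 3-coloring: color 1: [5, 12]; color 2: [1, 8]; color 3: [0, 9, 11, 14].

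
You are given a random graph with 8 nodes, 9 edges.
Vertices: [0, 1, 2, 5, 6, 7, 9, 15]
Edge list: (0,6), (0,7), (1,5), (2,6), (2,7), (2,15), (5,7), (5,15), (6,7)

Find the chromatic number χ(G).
Clique number ω(G) = 3 (lower bound: χ ≥ ω).
The clique on [0, 6, 7] has size 3, forcing χ ≥ 3, and the coloring below uses 3 colors, so χ(G) = 3.
A valid 3-coloring: color 1: [1, 7, 9, 15]; color 2: [5, 6]; color 3: [0, 2].

χ(G) = 3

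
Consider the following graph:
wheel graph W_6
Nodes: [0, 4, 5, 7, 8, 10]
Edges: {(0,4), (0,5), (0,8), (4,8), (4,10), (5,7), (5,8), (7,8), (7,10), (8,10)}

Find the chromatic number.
Clique number ω(G) = 3 (lower bound: χ ≥ ω).
Odd cycle [5, 0, 4, 10, 7] needs 3 colors (χ ≥ 3).
Vertex 8 is adjacent to every vertex of [0, 4, 5, 7, 10], which already need 3 colors among themselves, so 8 needs a new color (χ ≥ 4).
The coloring below uses 4 colors, so χ(G) = 4.
A valid 4-coloring: color 1: [8]; color 2: [5, 10]; color 3: [0, 7]; color 4: [4].

χ(G) = 4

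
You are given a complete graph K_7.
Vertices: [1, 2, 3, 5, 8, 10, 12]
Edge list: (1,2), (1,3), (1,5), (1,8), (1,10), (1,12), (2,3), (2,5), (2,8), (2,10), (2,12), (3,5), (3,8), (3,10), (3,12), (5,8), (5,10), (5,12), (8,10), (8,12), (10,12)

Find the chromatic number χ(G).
Clique number ω(G) = 7 (lower bound: χ ≥ ω).
The clique on [1, 2, 3, 5, 8, 10, 12] has size 7, forcing χ ≥ 7, and the coloring below uses 7 colors, so χ(G) = 7.
A valid 7-coloring: color 1: [3]; color 2: [10]; color 3: [12]; color 4: [8]; color 5: [5]; color 6: [2]; color 7: [1].

χ(G) = 7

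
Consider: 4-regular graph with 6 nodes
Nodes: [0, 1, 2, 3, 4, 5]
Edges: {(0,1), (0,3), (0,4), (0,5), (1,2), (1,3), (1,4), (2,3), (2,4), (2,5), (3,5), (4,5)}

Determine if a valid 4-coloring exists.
A valid 4-coloring: color 1: [3, 4]; color 2: [0, 2]; color 3: [1, 5].
(χ(G) = 3 ≤ 4.)

Yes, G is 4-colorable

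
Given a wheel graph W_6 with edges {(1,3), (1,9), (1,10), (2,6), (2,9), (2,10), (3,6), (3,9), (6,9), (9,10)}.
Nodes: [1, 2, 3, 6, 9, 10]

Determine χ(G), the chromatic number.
χ(G) = 4

Clique number ω(G) = 3 (lower bound: χ ≥ ω).
Odd cycle [3, 6, 2, 10, 1] needs 3 colors (χ ≥ 3).
Vertex 9 is adjacent to every vertex of [1, 2, 3, 6, 10], which already need 3 colors among themselves, so 9 needs a new color (χ ≥ 4).
The coloring below uses 4 colors, so χ(G) = 4.
A valid 4-coloring: color 1: [9]; color 2: [3, 10]; color 3: [1, 6]; color 4: [2].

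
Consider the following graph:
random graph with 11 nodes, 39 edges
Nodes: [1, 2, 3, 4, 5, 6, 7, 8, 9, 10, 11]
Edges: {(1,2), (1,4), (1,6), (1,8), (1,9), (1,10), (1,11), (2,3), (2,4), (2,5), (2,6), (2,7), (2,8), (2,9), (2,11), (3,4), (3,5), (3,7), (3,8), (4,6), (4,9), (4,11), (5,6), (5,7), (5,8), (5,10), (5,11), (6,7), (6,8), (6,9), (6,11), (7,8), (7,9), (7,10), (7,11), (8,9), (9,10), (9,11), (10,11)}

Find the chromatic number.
Clique number ω(G) = 6 (lower bound: χ ≥ ω).
The clique on [1, 2, 4, 6, 9, 11] has size 6, forcing χ ≥ 6, and the coloring below uses 6 colors, so χ(G) = 6.
A valid 6-coloring: color 1: [2, 10]; color 2: [1, 7]; color 3: [5, 9]; color 4: [3, 6]; color 5: [8, 11]; color 6: [4].

χ(G) = 6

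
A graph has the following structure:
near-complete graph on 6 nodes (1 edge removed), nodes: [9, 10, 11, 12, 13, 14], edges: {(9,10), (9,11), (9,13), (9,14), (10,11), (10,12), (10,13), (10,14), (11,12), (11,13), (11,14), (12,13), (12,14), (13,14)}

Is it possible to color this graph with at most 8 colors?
A valid 8-coloring: color 1: [10]; color 2: [11]; color 3: [13]; color 4: [14]; color 5: [9, 12].
(χ(G) = 5 ≤ 8.)

Yes, G is 8-colorable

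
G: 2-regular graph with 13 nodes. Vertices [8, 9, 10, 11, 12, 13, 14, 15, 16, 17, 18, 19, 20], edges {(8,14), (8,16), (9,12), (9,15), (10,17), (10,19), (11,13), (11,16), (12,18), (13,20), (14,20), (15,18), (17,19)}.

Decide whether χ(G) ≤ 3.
Yes, G is 3-colorable

A valid 3-coloring: color 1: [9, 10, 13, 14, 16, 18]; color 2: [8, 11, 12, 15, 17, 20]; color 3: [19].
(χ(G) = 3 ≤ 3.)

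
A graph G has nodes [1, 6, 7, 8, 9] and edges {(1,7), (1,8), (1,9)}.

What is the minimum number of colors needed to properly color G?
Clique number ω(G) = 2 (lower bound: χ ≥ ω).
The graph is bipartite (no odd cycle), so 2 colors suffice: χ(G) = 2.
A valid 2-coloring: color 1: [1, 6]; color 2: [7, 8, 9].

χ(G) = 2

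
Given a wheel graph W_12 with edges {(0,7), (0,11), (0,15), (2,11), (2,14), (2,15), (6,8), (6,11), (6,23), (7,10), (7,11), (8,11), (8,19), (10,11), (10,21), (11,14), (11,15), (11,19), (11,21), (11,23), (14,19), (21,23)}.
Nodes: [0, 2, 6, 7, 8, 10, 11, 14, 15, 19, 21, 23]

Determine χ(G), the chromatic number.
Clique number ω(G) = 3 (lower bound: χ ≥ ω).
Odd cycle [15, 2, 14, 19, 8, 6, 23, 21, 10, 7, 0] needs 3 colors (χ ≥ 3).
Vertex 11 is adjacent to every vertex of [0, 2, 6, 7, 8, 10, 14, 15, 19, 21, 23], which already need 3 colors among themselves, so 11 needs a new color (χ ≥ 4).
The coloring below uses 4 colors, so χ(G) = 4.
A valid 4-coloring: color 1: [11]; color 2: [7, 8, 14, 15, 23]; color 3: [0, 2, 6, 19, 21]; color 4: [10].

χ(G) = 4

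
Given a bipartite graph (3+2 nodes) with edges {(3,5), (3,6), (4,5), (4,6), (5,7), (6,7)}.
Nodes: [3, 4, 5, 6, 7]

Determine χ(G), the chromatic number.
Clique number ω(G) = 2 (lower bound: χ ≥ ω).
The graph is bipartite (no odd cycle), so 2 colors suffice: χ(G) = 2.
A valid 2-coloring: color 1: [5, 6]; color 2: [3, 4, 7].

χ(G) = 2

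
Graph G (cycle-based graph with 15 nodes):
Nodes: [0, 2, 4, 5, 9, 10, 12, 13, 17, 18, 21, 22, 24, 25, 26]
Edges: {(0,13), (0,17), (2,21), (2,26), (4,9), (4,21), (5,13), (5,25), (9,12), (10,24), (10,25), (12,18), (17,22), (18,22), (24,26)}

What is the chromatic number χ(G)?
χ(G) = 3

Clique number ω(G) = 2 (lower bound: χ ≥ ω).
Odd cycle [4, 9, 12, 18, 22, 17, 0, 13, 5, 25, 10, 24, 26, 2, 21] needs 3 colors (χ ≥ 3).
The coloring below uses 3 colors, so χ(G) = 3.
A valid 3-coloring: color 1: [0, 2, 4, 5, 10, 12, 22]; color 2: [9, 13, 17, 18, 21, 24, 25]; color 3: [26].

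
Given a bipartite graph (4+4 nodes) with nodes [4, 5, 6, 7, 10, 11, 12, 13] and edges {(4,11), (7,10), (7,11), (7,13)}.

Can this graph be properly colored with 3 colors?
A valid 3-coloring: color 1: [4, 5, 6, 7, 12]; color 2: [10, 11, 13].
(χ(G) = 2 ≤ 3.)

Yes, G is 3-colorable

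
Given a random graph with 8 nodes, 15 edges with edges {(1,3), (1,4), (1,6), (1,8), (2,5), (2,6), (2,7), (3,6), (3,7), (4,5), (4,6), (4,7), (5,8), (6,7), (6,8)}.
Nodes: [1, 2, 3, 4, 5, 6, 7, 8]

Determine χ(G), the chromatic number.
Clique number ω(G) = 3 (lower bound: χ ≥ ω).
The clique on [1, 6, 8] has size 3, forcing χ ≥ 3, and the coloring below uses 3 colors, so χ(G) = 3.
A valid 3-coloring: color 1: [5, 6]; color 2: [2, 3, 4, 8]; color 3: [1, 7].

χ(G) = 3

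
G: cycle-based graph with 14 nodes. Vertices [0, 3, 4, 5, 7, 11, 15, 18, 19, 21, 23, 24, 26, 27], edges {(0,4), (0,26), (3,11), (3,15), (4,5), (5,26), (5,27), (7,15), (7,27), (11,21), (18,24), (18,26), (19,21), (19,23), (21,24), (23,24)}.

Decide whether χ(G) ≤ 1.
Edge (0,26) forces its endpoints to differ, so 1 color is not enough.

No, G is not 1-colorable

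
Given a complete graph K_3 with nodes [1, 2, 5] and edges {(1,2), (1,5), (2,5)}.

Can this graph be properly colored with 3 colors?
Yes, G is 3-colorable

A valid 3-coloring: color 1: [1]; color 2: [2]; color 3: [5].
(χ(G) = 3 ≤ 3.)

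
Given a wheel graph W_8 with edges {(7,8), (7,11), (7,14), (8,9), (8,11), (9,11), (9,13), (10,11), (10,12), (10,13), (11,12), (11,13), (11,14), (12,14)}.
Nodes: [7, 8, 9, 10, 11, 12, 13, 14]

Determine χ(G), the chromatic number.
χ(G) = 4

Clique number ω(G) = 3 (lower bound: χ ≥ ω).
Odd cycle [7, 8, 9, 13, 10, 12, 14] needs 3 colors (χ ≥ 3).
Vertex 11 is adjacent to every vertex of [7, 8, 9, 10, 12, 13, 14], which already need 3 colors among themselves, so 11 needs a new color (χ ≥ 4).
The coloring below uses 4 colors, so χ(G) = 4.
A valid 4-coloring: color 1: [11]; color 2: [7, 9, 12]; color 3: [8, 13, 14]; color 4: [10].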